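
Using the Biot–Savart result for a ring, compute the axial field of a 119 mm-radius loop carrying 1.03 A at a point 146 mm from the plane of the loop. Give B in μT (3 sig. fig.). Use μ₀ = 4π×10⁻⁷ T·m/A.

B ≈ 1.37 μT

On the axis of a circular loop, B = μ₀IR² / [2(R²+z²)^(3/2)].
R² + z² = (0.119)² + (0.146)² = 0.03548 m², and (R²+z²)^(3/2) = 6.68×10⁻³ m³.
B = (4π×10⁻⁷ × 1.03 × 0.01416) / (2 × 6.68×10⁻³) = 1.37×10⁻⁶ T.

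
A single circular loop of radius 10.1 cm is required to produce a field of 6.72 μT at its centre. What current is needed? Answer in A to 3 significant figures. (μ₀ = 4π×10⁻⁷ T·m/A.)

I ≈ 1.08 A

At the centre of a circular loop B = μ₀I/(2R), so I = 2RB/μ₀.
With R = 0.101 m, I = 2 × 0.101 × 6.72×10⁻⁶ / (4π×10⁻⁷) = 1.08 A.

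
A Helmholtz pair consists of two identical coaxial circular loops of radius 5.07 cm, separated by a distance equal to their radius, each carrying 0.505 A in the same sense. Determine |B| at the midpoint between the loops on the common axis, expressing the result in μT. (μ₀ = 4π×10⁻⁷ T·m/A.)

Each loop contributes B = μ₀IR²/[2(R²+z²)^(3/2)] on the axis, with z measured from that loop.
Loop 1 (z = 0.02535 m): B₁ = 4.48×10⁻⁶ T. Loop 2 (z = 0.02535 m): B₂ = 4.48×10⁻⁶ T.
The fields add: B = B₁ + B₂ = 8.96×10⁻⁶ T.

B ≈ 8.96 μT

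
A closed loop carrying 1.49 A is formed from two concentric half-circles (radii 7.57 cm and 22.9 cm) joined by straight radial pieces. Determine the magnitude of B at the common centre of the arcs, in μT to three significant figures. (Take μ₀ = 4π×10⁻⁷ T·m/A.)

The radial connectors point toward the centre, so dl × r̂ = 0 and they contribute nothing.
Each semicircle gives μ₀I/(4R): inner arc 6.18×10⁻⁶ T, outer arc 2.04×10⁻⁶ T.
The two arcs carry current in opposite angular senses, so their fields oppose: B = |6.18×10⁻⁶ − 2.04×10⁻⁶| = 4.14×10⁻⁶ T.

B ≈ 4.14 μT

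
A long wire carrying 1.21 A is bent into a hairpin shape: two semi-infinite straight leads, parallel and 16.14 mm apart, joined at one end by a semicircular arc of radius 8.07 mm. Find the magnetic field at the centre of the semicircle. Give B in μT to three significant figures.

B ≈ 77.1 μT

The semicircular arc contributes B_arc = μ₀I·π/(4πR) = μ₀I/(4R) = 4.71×10⁻⁵ T.
Each semi-infinite lead is at perpendicular distance R = 0.00807 m from the centre, with the perpendicular foot at its near end, so it contributes μ₀I/(4πR); both point the same way, together 3.00×10⁻⁵ T.
Arc and leads all point the same direction: B = 4.71×10⁻⁵ + 3.00×10⁻⁵ = 7.71×10⁻⁵ T.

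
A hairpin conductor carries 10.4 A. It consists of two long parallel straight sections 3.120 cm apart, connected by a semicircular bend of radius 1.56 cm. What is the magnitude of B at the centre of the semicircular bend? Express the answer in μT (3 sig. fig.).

The semicircular arc contributes B_arc = μ₀I·π/(4πR) = μ₀I/(4R) = 2.09×10⁻⁴ T.
Each semi-infinite lead is at perpendicular distance R = 0.0156 m from the centre, with the perpendicular foot at its near end, so it contributes μ₀I/(4πR); both point the same way, together 1.33×10⁻⁴ T.
Arc and leads all point the same direction: B = 2.09×10⁻⁴ + 1.33×10⁻⁴ = 3.43×10⁻⁴ T.

B ≈ 343 μT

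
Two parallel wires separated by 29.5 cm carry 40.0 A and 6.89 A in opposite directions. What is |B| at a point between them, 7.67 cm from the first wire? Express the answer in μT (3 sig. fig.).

Each long wire gives B = μ₀I/(2πd). Distances are d₁ = 0.0767 m and d₂ = 0.2183 m.
B₁ = 1.04×10⁻⁴ T, B₂ = 6.31×10⁻⁶ T.
Between antiparallel currents both contributions point the same way, so they add. B = B₁ + B₂ = 1.04×10⁻⁴ + 6.31×10⁻⁶ = 1.11×10⁻⁴ T.

B ≈ 111 μT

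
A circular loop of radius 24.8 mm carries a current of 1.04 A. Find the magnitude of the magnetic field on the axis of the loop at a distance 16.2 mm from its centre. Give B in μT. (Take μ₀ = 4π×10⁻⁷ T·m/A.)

B ≈ 15.5 μT

On the axis of a circular loop, B = μ₀IR² / [2(R²+z²)^(3/2)].
R² + z² = (0.0248)² + (0.0162)² = 0.0008775 m², and (R²+z²)^(3/2) = 2.60×10⁻⁵ m³.
B = (4π×10⁻⁷ × 1.04 × 0.000615) / (2 × 2.60×10⁻⁵) = 1.55×10⁻⁵ T.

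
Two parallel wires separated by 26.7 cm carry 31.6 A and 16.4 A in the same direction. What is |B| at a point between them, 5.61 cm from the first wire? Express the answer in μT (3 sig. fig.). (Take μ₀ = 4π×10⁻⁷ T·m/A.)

Each long wire gives B = μ₀I/(2πd). Distances are d₁ = 0.0561 m and d₂ = 0.2109 m.
B₁ = 1.13×10⁻⁴ T, B₂ = 1.56×10⁻⁵ T.
Between parallel currents the two contributions point in opposite directions, so they subtract. B = |B₁ − B₂| = |1.13×10⁻⁴ − 1.56×10⁻⁵| = 9.71×10⁻⁵ T.

B ≈ 97.1 μT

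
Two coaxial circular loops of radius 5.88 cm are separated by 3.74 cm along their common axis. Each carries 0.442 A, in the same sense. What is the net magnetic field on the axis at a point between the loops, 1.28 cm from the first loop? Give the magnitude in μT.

B ≈ 8.11 μT

Each loop contributes B = μ₀IR²/[2(R²+z²)^(3/2)] on the axis, with z measured from that loop.
Loop 1 (z = 0.0128 m): B₁ = 4.41×10⁻⁶ T. Loop 2 (z = 0.0246 m): B₂ = 3.71×10⁻⁶ T.
The fields add: B = B₁ + B₂ = 8.11×10⁻⁶ T.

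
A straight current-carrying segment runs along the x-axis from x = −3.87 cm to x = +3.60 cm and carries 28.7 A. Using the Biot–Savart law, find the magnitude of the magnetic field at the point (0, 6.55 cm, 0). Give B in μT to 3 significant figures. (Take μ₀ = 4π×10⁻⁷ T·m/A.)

For a finite straight segment, B = (μ₀I/4πd)(sinθ₁ + sinθ₂), where θ₁, θ₂ are the angles from the perpendicular to each end.
The perpendicular distance is d = 0.0655 m; the end-offsets along the wire are a = 0.0387 m and b = 0.036 m.
sinθ₁ = 0.0387/√(0.0387²+0.0655²) = 0.5087; sinθ₂ = 0.036/√(0.036²+0.0655²) = 0.4817.
B = (4π×10⁻⁷ × 28.7) / (4π × 0.0655) × (0.5087 + 0.4817) = 4.34×10⁻⁵ T.

B ≈ 43.4 μT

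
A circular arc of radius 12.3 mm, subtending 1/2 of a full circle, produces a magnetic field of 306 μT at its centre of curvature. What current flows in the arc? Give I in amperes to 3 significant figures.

For a circular arc, B = μ₀Iφ/(4πR) with φ in radians; here φ = 3.142 rad.
So I = 4πRB/(μ₀φ) = 4π × 0.0123 × 3.06×10⁻⁴ / (4π×10⁻⁷ × 3.142) = 12.0 A.

I ≈ 12.0 A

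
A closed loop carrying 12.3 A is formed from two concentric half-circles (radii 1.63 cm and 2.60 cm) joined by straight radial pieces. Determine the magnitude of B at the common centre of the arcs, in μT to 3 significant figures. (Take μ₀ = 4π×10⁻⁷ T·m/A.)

The radial connectors point toward the centre, so dl × r̂ = 0 and they contribute nothing.
Each semicircle gives μ₀I/(4R): inner arc 2.37×10⁻⁴ T, outer arc 1.49×10⁻⁴ T.
The two arcs carry current in opposite angular senses, so their fields oppose: B = |2.37×10⁻⁴ − 1.49×10⁻⁴| = 8.84×10⁻⁵ T.

B ≈ 88.4 μT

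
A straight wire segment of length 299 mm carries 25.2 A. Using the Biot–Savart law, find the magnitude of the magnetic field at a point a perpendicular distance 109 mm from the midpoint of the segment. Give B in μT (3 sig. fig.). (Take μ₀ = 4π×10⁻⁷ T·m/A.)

B ≈ 37.4 μT

For a finite straight segment, B = (μ₀I/4πd)(sinθ₁ + sinθ₂), where θ₁, θ₂ are the angles from the perpendicular to each end.
The perpendicular from the point meets the wire at its midpoint, so each end is L/2 = 0.1495 m away along the wire.
sinθ₁ = 0.1495/√(0.1495²+0.109²) = 0.8080; sinθ₂ = 0.1495/√(0.1495²+0.109²) = 0.8080.
B = (4π×10⁻⁷ × 25.2) / (4π × 0.109) × (0.8080 + 0.8080) = 3.74×10⁻⁵ T.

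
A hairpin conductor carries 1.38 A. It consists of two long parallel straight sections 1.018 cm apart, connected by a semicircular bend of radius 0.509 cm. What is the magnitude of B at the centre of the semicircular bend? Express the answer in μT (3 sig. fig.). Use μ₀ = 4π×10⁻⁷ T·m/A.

B ≈ 139 μT

The semicircular arc contributes B_arc = μ₀I·π/(4πR) = μ₀I/(4R) = 8.52×10⁻⁵ T.
Each semi-infinite lead is at perpendicular distance R = 0.00509 m from the centre, with the perpendicular foot at its near end, so it contributes μ₀I/(4πR); both point the same way, together 5.42×10⁻⁵ T.
Arc and leads all point the same direction: B = 8.52×10⁻⁵ + 5.42×10⁻⁵ = 1.39×10⁻⁴ T.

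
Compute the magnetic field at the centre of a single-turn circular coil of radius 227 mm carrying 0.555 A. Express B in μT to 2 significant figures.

B ≈ 1.5 μT

At the centre of a circular loop the Biot–Savart law gives B = μ₀I/(2R).
B = (4π×10⁻⁷ × 0.555) / (2 × 0.227) = 1.54×10⁻⁶ T.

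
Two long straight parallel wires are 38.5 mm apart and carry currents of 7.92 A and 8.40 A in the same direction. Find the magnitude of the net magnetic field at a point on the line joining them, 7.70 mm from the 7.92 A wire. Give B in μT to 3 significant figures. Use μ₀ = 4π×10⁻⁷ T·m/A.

B ≈ 151 μT

Each long wire gives B = μ₀I/(2πd). Distances are d₁ = 0.0077 m and d₂ = 0.0308 m.
B₁ = 2.06×10⁻⁴ T, B₂ = 5.45×10⁻⁵ T.
Between parallel currents the two contributions point in opposite directions, so they subtract. B = |B₁ − B₂| = |2.06×10⁻⁴ − 5.45×10⁻⁵| = 1.51×10⁻⁴ T.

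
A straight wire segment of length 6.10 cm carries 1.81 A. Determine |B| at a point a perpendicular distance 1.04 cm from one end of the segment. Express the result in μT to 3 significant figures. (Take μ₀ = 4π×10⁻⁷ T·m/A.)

B ≈ 17.2 μT

For a finite straight segment, B = (μ₀I/4πd)(sinθ₁ + sinθ₂), where θ₁, θ₂ are the angles from the perpendicular to each end.
The perpendicular foot is at one end, so the two end-offsets along the wire are 0 and L = 0.061 m.
sinθ₁ = 0/√(0²+0.0104²) = 0.0000; sinθ₂ = 0.061/√(0.061²+0.0104²) = 0.9858.
B = (4π×10⁻⁷ × 1.81) / (4π × 0.0104) × (0.0000 + 0.9858) = 1.72×10⁻⁵ T.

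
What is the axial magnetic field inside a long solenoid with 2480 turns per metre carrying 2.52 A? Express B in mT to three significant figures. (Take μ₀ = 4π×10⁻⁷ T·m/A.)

B ≈ 7.85 mT

Inside a long solenoid, B = μ₀nI with n = 2480 turns/m.
B = 4π×10⁻⁷ × 2480 × 2.52 = 7.85×10⁻³ T.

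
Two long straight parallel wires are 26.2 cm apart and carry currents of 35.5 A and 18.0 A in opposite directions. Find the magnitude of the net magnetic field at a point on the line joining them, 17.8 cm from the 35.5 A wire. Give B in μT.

B ≈ 82.7 μT

Each long wire gives B = μ₀I/(2πd). Distances are d₁ = 0.178 m and d₂ = 0.084 m.
B₁ = 3.99×10⁻⁵ T, B₂ = 4.29×10⁻⁵ T.
Between antiparallel currents both contributions point the same way, so they add. B = B₁ + B₂ = 3.99×10⁻⁵ + 4.29×10⁻⁵ = 8.27×10⁻⁵ T.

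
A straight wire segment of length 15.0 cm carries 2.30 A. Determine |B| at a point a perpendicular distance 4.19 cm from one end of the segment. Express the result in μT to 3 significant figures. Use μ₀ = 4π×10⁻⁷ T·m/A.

For a finite straight segment, B = (μ₀I/4πd)(sinθ₁ + sinθ₂), where θ₁, θ₂ are the angles from the perpendicular to each end.
The perpendicular foot is at one end, so the two end-offsets along the wire are 0 and L = 0.15 m.
sinθ₁ = 0/√(0²+0.0419²) = 0.0000; sinθ₂ = 0.15/√(0.15²+0.0419²) = 0.9631.
B = (4π×10⁻⁷ × 2.30) / (4π × 0.0419) × (0.0000 + 0.9631) = 5.29×10⁻⁶ T.

B ≈ 5.29 μT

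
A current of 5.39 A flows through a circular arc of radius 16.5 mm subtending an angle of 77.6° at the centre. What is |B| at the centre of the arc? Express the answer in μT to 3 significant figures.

B ≈ 44.2 μT

The Biot–Savart field of a circular arc at its centre is B = μ₀Iφ/(4πR), with φ = 1.354 rad.
B = (4π×10⁻⁷ × 5.39 × 1.354) / (4π × 0.0165) = 4.42×10⁻⁵ T.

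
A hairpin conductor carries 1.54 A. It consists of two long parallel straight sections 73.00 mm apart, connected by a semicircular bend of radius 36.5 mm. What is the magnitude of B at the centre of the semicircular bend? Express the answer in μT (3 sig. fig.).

B ≈ 21.7 μT

The semicircular arc contributes B_arc = μ₀I·π/(4πR) = μ₀I/(4R) = 1.33×10⁻⁵ T.
Each semi-infinite lead is at perpendicular distance R = 0.0365 m from the centre, with the perpendicular foot at its near end, so it contributes μ₀I/(4πR); both point the same way, together 8.44×10⁻⁶ T.
Arc and leads all point the same direction: B = 1.33×10⁻⁵ + 8.44×10⁻⁶ = 2.17×10⁻⁵ T.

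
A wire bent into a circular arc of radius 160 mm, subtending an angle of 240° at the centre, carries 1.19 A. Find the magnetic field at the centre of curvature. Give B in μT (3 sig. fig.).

The Biot–Savart field of a circular arc at its centre is B = μ₀Iφ/(4πR), with φ = 4.189 rad.
B = (4π×10⁻⁷ × 1.19 × 4.189) / (4π × 0.16) = 3.12×10⁻⁶ T.

B ≈ 3.12 μT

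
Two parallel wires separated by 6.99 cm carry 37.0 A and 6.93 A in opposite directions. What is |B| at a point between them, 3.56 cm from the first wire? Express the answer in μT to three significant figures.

B ≈ 248 μT

Each long wire gives B = μ₀I/(2πd). Distances are d₁ = 0.0356 m and d₂ = 0.0343 m.
B₁ = 2.08×10⁻⁴ T, B₂ = 4.04×10⁻⁵ T.
Between antiparallel currents both contributions point the same way, so they add. B = B₁ + B₂ = 2.08×10⁻⁴ + 4.04×10⁻⁵ = 2.48×10⁻⁴ T.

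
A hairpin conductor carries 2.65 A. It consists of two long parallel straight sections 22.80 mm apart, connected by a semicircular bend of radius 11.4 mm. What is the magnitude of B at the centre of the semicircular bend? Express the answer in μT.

The semicircular arc contributes B_arc = μ₀I·π/(4πR) = μ₀I/(4R) = 7.30×10⁻⁵ T.
Each semi-infinite lead is at perpendicular distance R = 0.0114 m from the centre, with the perpendicular foot at its near end, so it contributes μ₀I/(4πR); both point the same way, together 4.65×10⁻⁵ T.
Arc and leads all point the same direction: B = 7.30×10⁻⁵ + 4.65×10⁻⁵ = 1.20×10⁻⁴ T.

B ≈ 120 μT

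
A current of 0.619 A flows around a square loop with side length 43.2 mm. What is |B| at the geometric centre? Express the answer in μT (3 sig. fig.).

Each side is a finite straight segment at perpendicular distance d = a/(2 tan(π/4)) = 0.0216 m from the centre, with end-angles ±π/4.
One side contributes B₁ = (μ₀I/4πd)·2 sin(π/4) = 4.05×10⁻⁶ T.
All 4 sides add in the same direction: B = 4 × 4.05×10⁻⁶ = 1.62×10⁻⁵ T.

B ≈ 16.2 μT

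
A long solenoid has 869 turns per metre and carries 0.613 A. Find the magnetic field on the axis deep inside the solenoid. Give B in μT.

Inside a long solenoid, B = μ₀nI with n = 869 turns/m.
B = 4π×10⁻⁷ × 869 × 0.613 = 6.69×10⁻⁴ T.

B ≈ 669 μT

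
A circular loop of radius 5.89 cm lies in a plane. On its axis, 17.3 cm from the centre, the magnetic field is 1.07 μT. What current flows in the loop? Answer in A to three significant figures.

On the axis of a loop, B = μ₀IR²/[2(R²+z²)^(3/2)], so I = 2B(R²+z²)^(3/2)/(μ₀R²).
R² + z² = 0.003469 + 0.02993 = 0.0334 m²; raised to 3/2 gives 6.10×10⁻³ m³.
I = 2 × 1.07×10⁻⁶ × 6.10×10⁻³ / (1.26×10⁻⁶ × 0.003469) = 3.00 A.

I ≈ 3.00 A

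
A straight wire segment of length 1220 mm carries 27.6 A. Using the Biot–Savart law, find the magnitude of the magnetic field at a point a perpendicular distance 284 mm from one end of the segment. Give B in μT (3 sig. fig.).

For a finite straight segment, B = (μ₀I/4πd)(sinθ₁ + sinθ₂), where θ₁, θ₂ are the angles from the perpendicular to each end.
The perpendicular foot is at one end, so the two end-offsets along the wire are 0 and L = 1.22 m.
sinθ₁ = 0/√(0²+0.284²) = 0.0000; sinθ₂ = 1.22/√(1.22²+0.284²) = 0.9740.
B = (4π×10⁻⁷ × 27.6) / (4π × 0.284) × (0.0000 + 0.9740) = 9.47×10⁻⁶ T.

B ≈ 9.47 μT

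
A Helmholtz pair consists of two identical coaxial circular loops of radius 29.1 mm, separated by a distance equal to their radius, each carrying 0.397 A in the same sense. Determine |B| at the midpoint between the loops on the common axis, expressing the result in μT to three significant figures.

Each loop contributes B = μ₀IR²/[2(R²+z²)^(3/2)] on the axis, with z measured from that loop.
Loop 1 (z = 0.01455 m): B₁ = 6.13×10⁻⁶ T. Loop 2 (z = 0.01455 m): B₂ = 6.13×10⁻⁶ T.
The fields add: B = B₁ + B₂ = 1.23×10⁻⁵ T.

B ≈ 12.3 μT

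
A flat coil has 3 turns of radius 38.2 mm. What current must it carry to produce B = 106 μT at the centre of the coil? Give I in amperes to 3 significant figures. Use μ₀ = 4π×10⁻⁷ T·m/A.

For an N-turn coil, B = Nμ₀I/(2R) with R = 0.0382 m, so I = 2RB/(Nμ₀) = 2 × 0.0382 × 1.06×10⁻⁴ / (3 × 4π×10⁻⁷) = 2.15 A.

I ≈ 2.15 A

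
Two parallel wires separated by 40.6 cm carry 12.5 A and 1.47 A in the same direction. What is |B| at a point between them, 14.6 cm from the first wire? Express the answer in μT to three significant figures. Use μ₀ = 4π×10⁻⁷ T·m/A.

B ≈ 16.0 μT

Each long wire gives B = μ₀I/(2πd). Distances are d₁ = 0.146 m and d₂ = 0.26 m.
B₁ = 1.71×10⁻⁵ T, B₂ = 1.13×10⁻⁶ T.
Between parallel currents the two contributions point in opposite directions, so they subtract. B = |B₁ − B₂| = |1.71×10⁻⁵ − 1.13×10⁻⁶| = 1.60×10⁻⁵ T.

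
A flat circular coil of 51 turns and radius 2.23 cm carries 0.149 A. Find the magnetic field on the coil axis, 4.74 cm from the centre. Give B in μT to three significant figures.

For an N-turn flat coil, B = Nμ₀IR²/[2(R²+z²)^(3/2)] with R = 0.0223 m, z = 0.0474 m.
B = 51 × 3.24×10⁻⁷ T = 1.65×10⁻⁵ T.

B ≈ 16.5 μT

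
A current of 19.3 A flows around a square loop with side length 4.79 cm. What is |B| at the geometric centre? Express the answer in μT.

B ≈ 456 μT

Each side is a finite straight segment at perpendicular distance d = a/(2 tan(π/4)) = 0.02395 m from the centre, with end-angles ±π/4.
One side contributes B₁ = (μ₀I/4πd)·2 sin(π/4) = 1.14×10⁻⁴ T.
All 4 sides add in the same direction: B = 4 × 1.14×10⁻⁴ = 4.56×10⁻⁴ T.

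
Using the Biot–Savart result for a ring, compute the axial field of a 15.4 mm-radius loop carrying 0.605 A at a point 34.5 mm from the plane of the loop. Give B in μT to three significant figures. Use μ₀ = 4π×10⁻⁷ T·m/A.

On the axis of a circular loop, B = μ₀IR² / [2(R²+z²)^(3/2)].
R² + z² = (0.0154)² + (0.0345)² = 0.001427 m², and (R²+z²)^(3/2) = 5.39×10⁻⁵ m³.
B = (4π×10⁻⁷ × 0.605 × 0.0002372) / (2 × 5.39×10⁻⁵) = 1.67×10⁻⁶ T.

B ≈ 1.67 μT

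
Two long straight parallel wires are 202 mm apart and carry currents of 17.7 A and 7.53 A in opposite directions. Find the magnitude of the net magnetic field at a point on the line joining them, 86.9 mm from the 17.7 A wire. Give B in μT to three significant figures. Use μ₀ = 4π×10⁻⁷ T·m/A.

Each long wire gives B = μ₀I/(2πd). Distances are d₁ = 0.0869 m and d₂ = 0.1151 m.
B₁ = 4.07×10⁻⁵ T, B₂ = 1.31×10⁻⁵ T.
Between antiparallel currents both contributions point the same way, so they add. B = B₁ + B₂ = 4.07×10⁻⁵ + 1.31×10⁻⁵ = 5.38×10⁻⁵ T.

B ≈ 53.8 μT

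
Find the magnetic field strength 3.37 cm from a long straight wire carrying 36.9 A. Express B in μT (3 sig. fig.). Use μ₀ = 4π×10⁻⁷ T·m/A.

B ≈ 219 μT

For an infinitely long straight wire, B = μ₀I/(2πd).
B = (4π×10⁻⁷ × 36.9) / (2π × 0.0337) = 2.19×10⁻⁴ T.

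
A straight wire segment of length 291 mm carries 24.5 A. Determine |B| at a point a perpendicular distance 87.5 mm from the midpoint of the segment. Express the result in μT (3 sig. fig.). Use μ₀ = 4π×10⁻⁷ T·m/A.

B ≈ 48.0 μT

For a finite straight segment, B = (μ₀I/4πd)(sinθ₁ + sinθ₂), where θ₁, θ₂ are the angles from the perpendicular to each end.
The perpendicular from the point meets the wire at its midpoint, so each end is L/2 = 0.1455 m away along the wire.
sinθ₁ = 0.1455/√(0.1455²+0.0875²) = 0.8570; sinθ₂ = 0.1455/√(0.1455²+0.0875²) = 0.8570.
B = (4π×10⁻⁷ × 24.5) / (4π × 0.0875) × (0.8570 + 0.8570) = 4.80×10⁻⁵ T.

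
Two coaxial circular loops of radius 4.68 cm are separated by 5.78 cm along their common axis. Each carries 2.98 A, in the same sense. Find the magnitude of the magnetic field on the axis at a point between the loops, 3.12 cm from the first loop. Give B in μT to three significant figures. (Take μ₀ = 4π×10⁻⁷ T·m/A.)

B ≈ 49.3 μT

Each loop contributes B = μ₀IR²/[2(R²+z²)^(3/2)] on the axis, with z measured from that loop.
Loop 1 (z = 0.0312 m): B₁ = 2.30×10⁻⁵ T. Loop 2 (z = 0.0266 m): B₂ = 2.63×10⁻⁵ T.
The fields add: B = B₁ + B₂ = 4.93×10⁻⁵ T.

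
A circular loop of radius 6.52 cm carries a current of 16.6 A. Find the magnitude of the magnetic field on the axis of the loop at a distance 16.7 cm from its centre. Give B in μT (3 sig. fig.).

B ≈ 7.70 μT

On the axis of a circular loop, B = μ₀IR² / [2(R²+z²)^(3/2)].
R² + z² = (0.0652)² + (0.167)² = 0.03214 m², and (R²+z²)^(3/2) = 5.76×10⁻³ m³.
B = (4π×10⁻⁷ × 16.6 × 0.004251) / (2 × 5.76×10⁻³) = 7.70×10⁻⁶ T.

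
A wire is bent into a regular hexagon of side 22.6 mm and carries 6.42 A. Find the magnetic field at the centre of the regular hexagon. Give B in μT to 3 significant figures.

B ≈ 197 μT

Each side is a finite straight segment at perpendicular distance d = a/(2 tan(π/6)) = 0.01957 m from the centre, with end-angles ±π/6.
One side contributes B₁ = (μ₀I/4πd)·2 sin(π/6) = 3.28×10⁻⁵ T.
All 6 sides add in the same direction: B = 6 × 3.28×10⁻⁵ = 1.97×10⁻⁴ T.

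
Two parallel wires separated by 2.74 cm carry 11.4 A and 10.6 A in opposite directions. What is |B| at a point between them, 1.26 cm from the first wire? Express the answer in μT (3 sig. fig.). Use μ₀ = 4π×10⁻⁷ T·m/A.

Each long wire gives B = μ₀I/(2πd). Distances are d₁ = 0.0126 m and d₂ = 0.0148 m.
B₁ = 1.81×10⁻⁴ T, B₂ = 1.43×10⁻⁴ T.
Between antiparallel currents both contributions point the same way, so they add. B = B₁ + B₂ = 1.81×10⁻⁴ + 1.43×10⁻⁴ = 3.24×10⁻⁴ T.

B ≈ 324 μT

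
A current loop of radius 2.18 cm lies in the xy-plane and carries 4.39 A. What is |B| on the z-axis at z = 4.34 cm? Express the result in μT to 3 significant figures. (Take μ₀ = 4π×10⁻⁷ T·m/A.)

On the axis of a circular loop, B = μ₀IR² / [2(R²+z²)^(3/2)].
R² + z² = (0.0218)² + (0.0434)² = 0.002359 m², and (R²+z²)^(3/2) = 1.15×10⁻⁴ m³.
B = (4π×10⁻⁷ × 4.39 × 0.0004752) / (2 × 1.15×10⁻⁴) = 1.14×10⁻⁵ T.

B ≈ 11.4 μT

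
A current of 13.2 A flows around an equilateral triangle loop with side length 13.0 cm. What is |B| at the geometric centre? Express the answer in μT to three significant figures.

Each side is a finite straight segment at perpendicular distance d = a/(2 tan(π/3)) = 0.03753 m from the centre, with end-angles ±π/3.
One side contributes B₁ = (μ₀I/4πd)·2 sin(π/3) = 6.09×10⁻⁵ T.
All 3 sides add in the same direction: B = 3 × 6.09×10⁻⁵ = 1.83×10⁻⁴ T.

B ≈ 183 μT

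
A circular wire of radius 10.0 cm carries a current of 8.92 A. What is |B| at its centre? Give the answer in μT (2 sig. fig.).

At the centre of a circular loop the Biot–Savart law gives B = μ₀I/(2R).
B = (4π×10⁻⁷ × 8.92) / (2 × 0.1) = 5.60×10⁻⁵ T.

B ≈ 56 μT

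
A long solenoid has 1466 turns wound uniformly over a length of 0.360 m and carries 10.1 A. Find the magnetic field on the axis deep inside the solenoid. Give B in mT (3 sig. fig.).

Inside a long solenoid, B = μ₀nI with n = 4072 turns/m.
B = 4π×10⁻⁷ × 4072 × 10.1 = 5.17×10⁻² T.

B ≈ 51.7 mT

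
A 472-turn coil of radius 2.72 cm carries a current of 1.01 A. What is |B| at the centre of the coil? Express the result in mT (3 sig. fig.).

B ≈ 11.0 mT

For an N-turn flat coil, B = Nμ₀I/(2R) with R = 0.0272 m.
B = 472 × 2.33×10⁻⁵ T = 1.10×10⁻² T.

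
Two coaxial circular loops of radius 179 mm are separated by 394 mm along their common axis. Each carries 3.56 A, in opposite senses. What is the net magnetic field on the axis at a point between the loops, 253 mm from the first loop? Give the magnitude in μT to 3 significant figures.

B ≈ 3.65 μT

Each loop contributes B = μ₀IR²/[2(R²+z²)^(3/2)] on the axis, with z measured from that loop.
Loop 1 (z = 0.253 m): B₁ = 2.41×10⁻⁶ T. Loop 2 (z = 0.141 m): B₂ = 6.06×10⁻⁶ T.
The fields oppose: B = |B₁ − B₂| = 3.65×10⁻⁶ T.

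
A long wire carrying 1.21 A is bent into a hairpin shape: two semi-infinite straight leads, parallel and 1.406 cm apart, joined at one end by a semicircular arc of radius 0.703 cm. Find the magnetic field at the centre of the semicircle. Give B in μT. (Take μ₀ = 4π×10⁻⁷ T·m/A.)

B ≈ 88.5 μT

The semicircular arc contributes B_arc = μ₀I·π/(4πR) = μ₀I/(4R) = 5.41×10⁻⁵ T.
Each semi-infinite lead is at perpendicular distance R = 0.00703 m from the centre, with the perpendicular foot at its near end, so it contributes μ₀I/(4πR); both point the same way, together 3.44×10⁻⁵ T.
Arc and leads all point the same direction: B = 5.41×10⁻⁵ + 3.44×10⁻⁵ = 8.85×10⁻⁵ T.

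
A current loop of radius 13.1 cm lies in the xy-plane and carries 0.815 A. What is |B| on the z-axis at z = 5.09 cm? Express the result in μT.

On the axis of a circular loop, B = μ₀IR² / [2(R²+z²)^(3/2)].
R² + z² = (0.131)² + (0.0509)² = 0.01975 m², and (R²+z²)^(3/2) = 2.78×10⁻³ m³.
B = (4π×10⁻⁷ × 0.815 × 0.01716) / (2 × 2.78×10⁻³) = 3.17×10⁻⁶ T.

B ≈ 3.17 μT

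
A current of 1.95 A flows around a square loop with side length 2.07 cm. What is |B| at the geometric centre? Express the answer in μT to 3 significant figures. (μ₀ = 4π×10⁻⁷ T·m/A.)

Each side is a finite straight segment at perpendicular distance d = a/(2 tan(π/4)) = 0.01035 m from the centre, with end-angles ±π/4.
One side contributes B₁ = (μ₀I/4πd)·2 sin(π/4) = 2.66×10⁻⁵ T.
All 4 sides add in the same direction: B = 4 × 2.66×10⁻⁵ = 1.07×10⁻⁴ T.

B ≈ 107 μT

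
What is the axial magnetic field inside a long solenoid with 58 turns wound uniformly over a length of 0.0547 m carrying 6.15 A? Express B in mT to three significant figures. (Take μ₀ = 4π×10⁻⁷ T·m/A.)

B ≈ 8.19 mT

Inside a long solenoid, B = μ₀nI with n = 1060 turns/m.
B = 4π×10⁻⁷ × 1060 × 6.15 = 8.19×10⁻³ T.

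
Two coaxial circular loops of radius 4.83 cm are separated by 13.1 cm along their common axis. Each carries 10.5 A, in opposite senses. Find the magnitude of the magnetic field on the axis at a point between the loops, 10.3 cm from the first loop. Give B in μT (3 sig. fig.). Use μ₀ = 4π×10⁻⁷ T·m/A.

Each loop contributes B = μ₀IR²/[2(R²+z²)^(3/2)] on the axis, with z measured from that loop.
Loop 1 (z = 0.103 m): B₁ = 1.05×10⁻⁵ T. Loop 2 (z = 0.028 m): B₂ = 8.84×10⁻⁵ T.
The fields oppose: B = |B₁ − B₂| = 7.80×10⁻⁵ T.

B ≈ 78.0 μT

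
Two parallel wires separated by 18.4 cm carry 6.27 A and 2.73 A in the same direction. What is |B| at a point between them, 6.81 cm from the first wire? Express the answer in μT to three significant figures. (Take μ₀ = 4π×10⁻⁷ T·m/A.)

Each long wire gives B = μ₀I/(2πd). Distances are d₁ = 0.0681 m and d₂ = 0.1159 m.
B₁ = 1.84×10⁻⁵ T, B₂ = 4.71×10⁻⁶ T.
Between parallel currents the two contributions point in opposite directions, so they subtract. B = |B₁ − B₂| = |1.84×10⁻⁵ − 4.71×10⁻⁶| = 1.37×10⁻⁵ T.

B ≈ 13.7 μT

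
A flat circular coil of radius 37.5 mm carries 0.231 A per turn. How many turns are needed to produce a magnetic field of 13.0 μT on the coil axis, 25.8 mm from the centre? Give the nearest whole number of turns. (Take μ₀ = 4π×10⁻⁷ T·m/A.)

N = 6

For an N-turn coil, B = Nμ₀IR²/[2(R²+z²)^(3/2)]. A single turn gives B₁ = 2.16×10⁻⁶ T with R = 0.0375 m, z = 0.0258 m.
N = B/B₁ = 1.30×10⁻⁵ / 2.16×10⁻⁶ = 6.01.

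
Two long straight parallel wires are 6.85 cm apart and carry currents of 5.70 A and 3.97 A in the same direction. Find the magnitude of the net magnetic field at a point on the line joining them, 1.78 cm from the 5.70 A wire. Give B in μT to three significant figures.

Each long wire gives B = μ₀I/(2πd). Distances are d₁ = 0.0178 m and d₂ = 0.0507 m.
B₁ = 6.40×10⁻⁵ T, B₂ = 1.57×10⁻⁵ T.
Between parallel currents the two contributions point in opposite directions, so they subtract. B = |B₁ − B₂| = |6.40×10⁻⁵ − 1.57×10⁻⁵| = 4.84×10⁻⁵ T.

B ≈ 48.4 μT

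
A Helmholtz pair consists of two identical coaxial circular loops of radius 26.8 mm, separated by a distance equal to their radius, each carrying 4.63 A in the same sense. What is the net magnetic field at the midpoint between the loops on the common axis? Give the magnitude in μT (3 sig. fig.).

Each loop contributes B = μ₀IR²/[2(R²+z²)^(3/2)] on the axis, with z measured from that loop.
Loop 1 (z = 0.0134 m): B₁ = 7.77×10⁻⁵ T. Loop 2 (z = 0.0134 m): B₂ = 7.77×10⁻⁵ T.
The fields add: B = B₁ + B₂ = 1.55×10⁻⁴ T.

B ≈ 155 μT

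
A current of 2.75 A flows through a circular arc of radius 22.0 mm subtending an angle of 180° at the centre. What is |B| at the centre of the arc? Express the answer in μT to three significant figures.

The Biot–Savart field of a circular arc at its centre is B = μ₀Iφ/(4πR), with φ = 3.142 rad.
B = (4π×10⁻⁷ × 2.75 × 3.142) / (4π × 0.022) = 3.93×10⁻⁵ T.

B ≈ 39.3 μT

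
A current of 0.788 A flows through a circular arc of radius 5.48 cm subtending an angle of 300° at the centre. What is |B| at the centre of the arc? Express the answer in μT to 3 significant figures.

B ≈ 7.53 μT

The Biot–Savart field of a circular arc at its centre is B = μ₀Iφ/(4πR), with φ = 5.236 rad.
B = (4π×10⁻⁷ × 0.788 × 5.236) / (4π × 0.0548) = 7.53×10⁻⁶ T.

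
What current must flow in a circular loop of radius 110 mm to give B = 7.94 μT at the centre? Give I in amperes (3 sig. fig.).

I ≈ 1.39 A

At the centre of a circular loop B = μ₀I/(2R), so I = 2RB/μ₀.
With R = 0.11 m, I = 2 × 0.11 × 7.94×10⁻⁶ / (4π×10⁻⁷) = 1.39 A.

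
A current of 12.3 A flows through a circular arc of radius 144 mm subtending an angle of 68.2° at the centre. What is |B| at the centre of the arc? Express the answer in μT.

The Biot–Savart field of a circular arc at its centre is B = μ₀Iφ/(4πR), with φ = 1.19 rad.
B = (4π×10⁻⁷ × 12.3 × 1.19) / (4π × 0.144) = 1.02×10⁻⁵ T.

B ≈ 10.2 μT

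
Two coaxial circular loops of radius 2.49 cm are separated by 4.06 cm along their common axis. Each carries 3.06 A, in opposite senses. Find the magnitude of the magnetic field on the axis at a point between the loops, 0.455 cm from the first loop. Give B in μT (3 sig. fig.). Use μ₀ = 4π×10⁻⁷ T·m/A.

Each loop contributes B = μ₀IR²/[2(R²+z²)^(3/2)] on the axis, with z measured from that loop.
Loop 1 (z = 0.00455 m): B₁ = 7.35×10⁻⁵ T. Loop 2 (z = 0.03605 m): B₂ = 1.42×10⁻⁵ T.
The fields oppose: B = |B₁ − B₂| = 5.93×10⁻⁵ T.

B ≈ 59.3 μT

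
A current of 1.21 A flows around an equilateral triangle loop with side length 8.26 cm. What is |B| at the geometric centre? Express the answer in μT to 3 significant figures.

B ≈ 26.4 μT

Each side is a finite straight segment at perpendicular distance d = a/(2 tan(π/3)) = 0.02384 m from the centre, with end-angles ±π/3.
One side contributes B₁ = (μ₀I/4πd)·2 sin(π/3) = 8.79×10⁻⁶ T.
All 3 sides add in the same direction: B = 3 × 8.79×10⁻⁶ = 2.64×10⁻⁵ T.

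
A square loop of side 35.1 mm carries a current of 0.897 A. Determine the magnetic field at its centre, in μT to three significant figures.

B ≈ 28.9 μT

Each side is a finite straight segment at perpendicular distance d = a/(2 tan(π/4)) = 0.01755 m from the centre, with end-angles ±π/4.
One side contributes B₁ = (μ₀I/4πd)·2 sin(π/4) = 7.23×10⁻⁶ T.
All 4 sides add in the same direction: B = 4 × 7.23×10⁻⁶ = 2.89×10⁻⁵ T.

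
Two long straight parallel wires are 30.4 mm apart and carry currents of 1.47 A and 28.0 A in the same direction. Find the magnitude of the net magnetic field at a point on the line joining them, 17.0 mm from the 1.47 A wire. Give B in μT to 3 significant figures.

Each long wire gives B = μ₀I/(2πd). Distances are d₁ = 0.017 m and d₂ = 0.0134 m.
B₁ = 1.73×10⁻⁵ T, B₂ = 4.18×10⁻⁴ T.
Between parallel currents the two contributions point in opposite directions, so they subtract. B = |B₁ − B₂| = |1.73×10⁻⁵ − 4.18×10⁻⁴| = 4.01×10⁻⁴ T.

B ≈ 401 μT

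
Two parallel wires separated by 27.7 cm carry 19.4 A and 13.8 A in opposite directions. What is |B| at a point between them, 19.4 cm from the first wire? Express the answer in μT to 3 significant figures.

B ≈ 53.3 μT

Each long wire gives B = μ₀I/(2πd). Distances are d₁ = 0.194 m and d₂ = 0.083 m.
B₁ = 2.00×10⁻⁵ T, B₂ = 3.33×10⁻⁵ T.
Between antiparallel currents both contributions point the same way, so they add. B = B₁ + B₂ = 2.00×10⁻⁵ + 3.33×10⁻⁵ = 5.33×10⁻⁵ T.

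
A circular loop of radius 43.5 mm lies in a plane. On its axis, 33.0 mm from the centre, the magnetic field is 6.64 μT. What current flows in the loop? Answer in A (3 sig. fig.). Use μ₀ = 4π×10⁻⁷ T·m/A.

On the axis of a loop, B = μ₀IR²/[2(R²+z²)^(3/2)], so I = 2B(R²+z²)^(3/2)/(μ₀R²).
R² + z² = 0.001892 + 0.001089 = 0.002981 m²; raised to 3/2 gives 1.63×10⁻⁴ m³.
I = 2 × 6.64×10⁻⁶ × 1.63×10⁻⁴ / (1.26×10⁻⁶ × 0.001892) = 0.909 A.

I ≈ 0.909 A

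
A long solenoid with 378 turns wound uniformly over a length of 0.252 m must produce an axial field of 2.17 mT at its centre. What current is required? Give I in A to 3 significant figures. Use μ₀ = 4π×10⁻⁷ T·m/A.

I ≈ 1.15 A

Inside a long solenoid B = μ₀nI with n = 1500 m⁻¹, so I = B/(μ₀n).
I = 2.17×10⁻³ / (4π×10⁻⁷ × 1500) = 1.15 A.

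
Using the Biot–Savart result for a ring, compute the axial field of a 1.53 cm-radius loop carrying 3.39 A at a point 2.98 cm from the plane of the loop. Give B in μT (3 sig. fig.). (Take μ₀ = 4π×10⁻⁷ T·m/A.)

On the axis of a circular loop, B = μ₀IR² / [2(R²+z²)^(3/2)].
R² + z² = (0.0153)² + (0.0298)² = 0.001122 m², and (R²+z²)^(3/2) = 3.76×10⁻⁵ m³.
B = (4π×10⁻⁷ × 3.39 × 0.0002341) / (2 × 3.76×10⁻⁵) = 1.33×10⁻⁵ T.

B ≈ 13.3 μT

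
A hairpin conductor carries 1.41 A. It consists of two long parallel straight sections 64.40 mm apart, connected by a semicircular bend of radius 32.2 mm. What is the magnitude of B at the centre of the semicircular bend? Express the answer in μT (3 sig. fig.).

The semicircular arc contributes B_arc = μ₀I·π/(4πR) = μ₀I/(4R) = 1.38×10⁻⁵ T.
Each semi-infinite lead is at perpendicular distance R = 0.0322 m from the centre, with the perpendicular foot at its near end, so it contributes μ₀I/(4πR); both point the same way, together 8.76×10⁻⁶ T.
Arc and leads all point the same direction: B = 1.38×10⁻⁵ + 8.76×10⁻⁶ = 2.25×10⁻⁵ T.

B ≈ 22.5 μT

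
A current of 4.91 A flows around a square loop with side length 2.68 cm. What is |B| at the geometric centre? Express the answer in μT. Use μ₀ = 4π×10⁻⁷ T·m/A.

B ≈ 207 μT

Each side is a finite straight segment at perpendicular distance d = a/(2 tan(π/4)) = 0.0134 m from the centre, with end-angles ±π/4.
One side contributes B₁ = (μ₀I/4πd)·2 sin(π/4) = 5.18×10⁻⁵ T.
All 4 sides add in the same direction: B = 4 × 5.18×10⁻⁵ = 2.07×10⁻⁴ T.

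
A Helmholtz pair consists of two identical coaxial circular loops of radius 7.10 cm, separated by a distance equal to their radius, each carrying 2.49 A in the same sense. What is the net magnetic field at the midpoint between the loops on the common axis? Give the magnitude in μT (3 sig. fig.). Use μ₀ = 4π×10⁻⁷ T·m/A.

Each loop contributes B = μ₀IR²/[2(R²+z²)^(3/2)] on the axis, with z measured from that loop.
Loop 1 (z = 0.0355 m): B₁ = 1.58×10⁻⁵ T. Loop 2 (z = 0.0355 m): B₂ = 1.58×10⁻⁵ T.
The fields add: B = B₁ + B₂ = 3.15×10⁻⁵ T.

B ≈ 31.5 μT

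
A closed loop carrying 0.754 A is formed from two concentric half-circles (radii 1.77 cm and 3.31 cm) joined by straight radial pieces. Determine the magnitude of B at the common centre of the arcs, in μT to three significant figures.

B ≈ 6.23 μT

The radial connectors point toward the centre, so dl × r̂ = 0 and they contribute nothing.
Each semicircle gives μ₀I/(4R): inner arc 1.34×10⁻⁵ T, outer arc 7.16×10⁻⁶ T.
The two arcs carry current in opposite angular senses, so their fields oppose: B = |1.34×10⁻⁵ − 7.16×10⁻⁶| = 6.23×10⁻⁶ T.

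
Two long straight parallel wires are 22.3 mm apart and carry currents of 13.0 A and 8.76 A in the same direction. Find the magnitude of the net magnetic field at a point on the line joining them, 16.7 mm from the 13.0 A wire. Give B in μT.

Each long wire gives B = μ₀I/(2πd). Distances are d₁ = 0.0167 m and d₂ = 0.0056 m.
B₁ = 1.56×10⁻⁴ T, B₂ = 3.13×10⁻⁴ T.
Between parallel currents the two contributions point in opposite directions, so they subtract. B = |B₁ − B₂| = |1.56×10⁻⁴ − 3.13×10⁻⁴| = 1.57×10⁻⁴ T.

B ≈ 157 μT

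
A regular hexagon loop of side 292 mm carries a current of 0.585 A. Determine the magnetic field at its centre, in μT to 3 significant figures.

Each side is a finite straight segment at perpendicular distance d = a/(2 tan(π/6)) = 0.2529 m from the centre, with end-angles ±π/6.
One side contributes B₁ = (μ₀I/4πd)·2 sin(π/6) = 2.31×10⁻⁷ T.
All 6 sides add in the same direction: B = 6 × 2.31×10⁻⁷ = 1.39×10⁻⁶ T.

B ≈ 1.39 μT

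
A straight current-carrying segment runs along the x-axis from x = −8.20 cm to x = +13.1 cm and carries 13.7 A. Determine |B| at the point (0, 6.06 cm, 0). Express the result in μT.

For a finite straight segment, B = (μ₀I/4πd)(sinθ₁ + sinθ₂), where θ₁, θ₂ are the angles from the perpendicular to each end.
The perpendicular distance is d = 0.0606 m; the end-offsets along the wire are a = 0.082 m and b = 0.131 m.
sinθ₁ = 0.082/√(0.082²+0.0606²) = 0.8042; sinθ₂ = 0.131/√(0.131²+0.0606²) = 0.9076.
B = (4π×10⁻⁷ × 13.7) / (4π × 0.0606) × (0.8042 + 0.9076) = 3.87×10⁻⁵ T.

B ≈ 38.7 μT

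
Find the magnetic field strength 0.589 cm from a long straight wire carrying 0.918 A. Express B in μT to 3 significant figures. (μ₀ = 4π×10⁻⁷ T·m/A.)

B ≈ 31.2 μT

For an infinitely long straight wire, B = μ₀I/(2πd).
B = (4π×10⁻⁷ × 0.918) / (2π × 0.00589) = 3.12×10⁻⁵ T.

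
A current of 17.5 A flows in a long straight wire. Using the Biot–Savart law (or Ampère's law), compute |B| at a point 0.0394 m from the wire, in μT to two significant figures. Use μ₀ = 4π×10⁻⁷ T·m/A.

For an infinitely long straight wire, B = μ₀I/(2πd).
B = (4π×10⁻⁷ × 17.5) / (2π × 0.0394) = 8.88×10⁻⁵ T.

B ≈ 89 μT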